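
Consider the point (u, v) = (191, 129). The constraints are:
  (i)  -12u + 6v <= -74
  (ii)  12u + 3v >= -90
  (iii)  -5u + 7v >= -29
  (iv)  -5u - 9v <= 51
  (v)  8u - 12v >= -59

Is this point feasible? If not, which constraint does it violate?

not feasible — violates (iii)

Constraint (iii): -5u + 7v = -52, which is not ≥ -29. All other constraints are satisfied.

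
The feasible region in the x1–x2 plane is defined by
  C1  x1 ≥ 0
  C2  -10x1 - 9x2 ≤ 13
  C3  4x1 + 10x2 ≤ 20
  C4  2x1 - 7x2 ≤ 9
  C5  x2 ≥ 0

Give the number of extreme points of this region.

Of the 10 pairwise boundary intersections, those satisfying every inequality are:
  (0, 2)
  (0, 0)
  (115/24, 1/12)
  (9/2, 0)

4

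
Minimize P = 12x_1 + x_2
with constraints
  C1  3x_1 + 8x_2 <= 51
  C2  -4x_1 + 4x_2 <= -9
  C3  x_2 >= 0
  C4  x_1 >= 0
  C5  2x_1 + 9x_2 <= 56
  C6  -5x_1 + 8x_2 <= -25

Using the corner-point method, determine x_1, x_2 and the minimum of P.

Feasible corners and P = 12x_1 + x_2:
  (17, 0) → P = 204
  (19/2, 45/16) → P = 1869/16
  (5, 0) → P = 60

At the optimal vertex, x_2 = 0 and -5x_1 + 8x_2 = -25.
Solving simultaneously gives x_1 = 5, x_2 = 0.

x_1 = 5, x_2 = 0, minimum P = 60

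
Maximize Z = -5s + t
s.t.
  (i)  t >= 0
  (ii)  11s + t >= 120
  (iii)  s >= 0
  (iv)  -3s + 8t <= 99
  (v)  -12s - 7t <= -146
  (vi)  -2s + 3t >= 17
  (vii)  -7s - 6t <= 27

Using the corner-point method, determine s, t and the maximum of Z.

s = 123/13, t = 207/13, maximum Z = -408/13

Feasible corners and Z = -5s + t:
  (123/13, 207/13) → Z = -408/13
  (49/5, 61/5) → Z = -184/5
  (23, 21) → Z = -94

The optimum lies where 11s + t = 120 and -3s + 8t = 99.
Solving simultaneously gives s = 123/13, t = 207/13.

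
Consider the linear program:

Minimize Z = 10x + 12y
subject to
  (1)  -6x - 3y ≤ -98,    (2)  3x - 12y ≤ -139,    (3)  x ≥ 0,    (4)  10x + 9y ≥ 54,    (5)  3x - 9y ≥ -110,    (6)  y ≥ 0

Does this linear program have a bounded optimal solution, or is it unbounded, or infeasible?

bounded optimum

Extreme points and Z = 10x + 12y:
  (253/27, 376/27) → Z = 7042/27
  (184/21, 106/7) → Z = 808/3
The feasible region has finitely many vertices and no improving ray; the minimum is 7042/27 at (253/27, 376/27).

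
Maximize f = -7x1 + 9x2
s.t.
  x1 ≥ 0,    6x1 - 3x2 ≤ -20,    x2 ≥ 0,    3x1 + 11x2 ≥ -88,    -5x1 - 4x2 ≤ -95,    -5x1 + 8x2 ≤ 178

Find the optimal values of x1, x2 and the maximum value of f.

x1 = 4/5, x2 = 91/4, maximum f = 3983/20

Extreme points and f = -7x1 + 9x2:
  (205/39, 670/39) → f = 4595/39
  (34/3, 88/3) → f = 554/3
  (4/5, 91/4) → f = 3983/20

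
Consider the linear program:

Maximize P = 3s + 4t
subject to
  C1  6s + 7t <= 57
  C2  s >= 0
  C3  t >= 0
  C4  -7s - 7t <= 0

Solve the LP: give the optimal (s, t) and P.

s = 0, t = 57/7, maximum P = 228/7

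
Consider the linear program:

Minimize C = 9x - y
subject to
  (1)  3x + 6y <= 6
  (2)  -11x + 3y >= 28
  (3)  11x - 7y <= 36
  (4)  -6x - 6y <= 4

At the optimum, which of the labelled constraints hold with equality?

Extreme points and C = 9x - y:
  (-2, 2) → C = -20
  (-10/3, 8/3) → C = -98/3
  (-15/7, 31/21) → C = -436/21

The minimum is at (-10/3, 8/3). Substituting into each constraint, equality holds for (1) and (4); the remaining constraints have slack.

(1) and (4)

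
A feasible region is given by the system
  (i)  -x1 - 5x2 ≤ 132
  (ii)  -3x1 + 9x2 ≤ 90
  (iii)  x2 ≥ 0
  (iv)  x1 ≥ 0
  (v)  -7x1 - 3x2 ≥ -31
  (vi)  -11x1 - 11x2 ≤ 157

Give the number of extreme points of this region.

4

Intersecting each pair of boundary lines and keeping only the points that satisfy every inequality leaves:
  (0, 10)
  (1/8, 241/24)
  (0, 0)
  (31/7, 0)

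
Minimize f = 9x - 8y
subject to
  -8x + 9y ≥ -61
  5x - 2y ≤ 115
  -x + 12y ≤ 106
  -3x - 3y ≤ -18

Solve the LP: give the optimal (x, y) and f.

The binding constraints are -x + 12y = 106 and -3x - 3y = -18.
Solving simultaneously gives x = -34/13, y = 112/13.

x = -34/13, y = 112/13, minimum f = -1202/13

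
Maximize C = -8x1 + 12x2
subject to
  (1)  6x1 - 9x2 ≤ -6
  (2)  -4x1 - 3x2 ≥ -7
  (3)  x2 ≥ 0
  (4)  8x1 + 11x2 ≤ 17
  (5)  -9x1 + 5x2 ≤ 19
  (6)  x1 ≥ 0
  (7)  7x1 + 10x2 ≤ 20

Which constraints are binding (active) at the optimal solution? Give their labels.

(4) and (6)

Feasible corners and C = -8x1 + 12x2:
  (29/46, 25/23) → C = 8
  (0, 2/3) → C = 8
  (0, 17/11) → C = 204/11

The maximum is at (0, 17/11). Substituting into each constraint, equality holds for (4) and (6); the remaining constraints have slack.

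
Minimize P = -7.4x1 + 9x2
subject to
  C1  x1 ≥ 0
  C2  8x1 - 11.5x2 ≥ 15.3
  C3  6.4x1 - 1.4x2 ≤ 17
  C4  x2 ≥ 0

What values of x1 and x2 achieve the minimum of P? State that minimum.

Vertices and P = -7.4x1 + 9x2:
  (544/195, 119/195) → P = -14773/975
  (153/80, 0) → P = -5661/400
  (85/32, 0) → P = -629/32

The binding constraints are 6.4x1 - 1.4x2 = 17 and x2 = 0.
Solving simultaneously gives x1 = 85/32, x2 = 0.

x1 = 85/32, x2 = 0, minimum P = -629/32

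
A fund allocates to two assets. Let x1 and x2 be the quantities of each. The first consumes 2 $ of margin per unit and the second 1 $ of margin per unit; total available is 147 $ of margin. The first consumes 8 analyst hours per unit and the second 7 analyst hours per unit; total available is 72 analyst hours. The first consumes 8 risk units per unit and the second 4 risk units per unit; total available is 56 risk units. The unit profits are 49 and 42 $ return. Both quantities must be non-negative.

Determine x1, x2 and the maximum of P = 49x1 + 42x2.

Feasible corners and P = 49x1 + 42x2:
  (0, 0) → P = 0
  (0, 72/7) → P = 432
  (7, 0) → P = 343
  (13/3, 16/3) → P = 1309/3

x1 = 13/3, x2 = 16/3, maximum P = 1309/3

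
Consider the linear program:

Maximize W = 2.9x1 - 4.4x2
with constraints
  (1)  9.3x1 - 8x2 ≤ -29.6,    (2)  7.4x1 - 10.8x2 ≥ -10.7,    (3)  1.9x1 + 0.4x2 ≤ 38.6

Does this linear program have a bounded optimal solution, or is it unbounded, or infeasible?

From the feasible point (-5852/1031, -11953/4124), moving in the direction (-8, -9.3) keeps every constraint satisfied while W increases without bound.

unbounded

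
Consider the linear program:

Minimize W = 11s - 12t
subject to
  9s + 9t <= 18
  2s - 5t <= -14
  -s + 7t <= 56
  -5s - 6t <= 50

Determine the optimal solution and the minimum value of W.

At the optimal vertex, -s + 7t = 56 and -5s - 6t = 50.
Solving simultaneously gives s = -686/41, t = 230/41.

s = -686/41, t = 230/41, minimum W = -10306/41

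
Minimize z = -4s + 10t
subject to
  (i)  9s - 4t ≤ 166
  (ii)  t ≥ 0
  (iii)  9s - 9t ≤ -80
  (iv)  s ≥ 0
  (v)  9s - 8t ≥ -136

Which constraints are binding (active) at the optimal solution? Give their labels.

Vertices and z = -4s + 10t:
  (1814/45, 246/5) → z = 14884/45
  (52, 151/2) → z = 547
  (0, 80/9) → z = 800/9
  (0, 17) → z = 170

The minimum is at (0, 80/9). Substituting into each constraint, equality holds for (iii) and (iv); the remaining constraints have slack.

(iii) and (iv)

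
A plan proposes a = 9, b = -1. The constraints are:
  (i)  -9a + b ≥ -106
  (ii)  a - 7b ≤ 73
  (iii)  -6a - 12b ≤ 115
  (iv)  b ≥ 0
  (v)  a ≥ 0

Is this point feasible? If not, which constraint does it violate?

Constraint (iv): b = -1, which is not ≥ 0. All other constraints are satisfied.

not feasible — violates (iv)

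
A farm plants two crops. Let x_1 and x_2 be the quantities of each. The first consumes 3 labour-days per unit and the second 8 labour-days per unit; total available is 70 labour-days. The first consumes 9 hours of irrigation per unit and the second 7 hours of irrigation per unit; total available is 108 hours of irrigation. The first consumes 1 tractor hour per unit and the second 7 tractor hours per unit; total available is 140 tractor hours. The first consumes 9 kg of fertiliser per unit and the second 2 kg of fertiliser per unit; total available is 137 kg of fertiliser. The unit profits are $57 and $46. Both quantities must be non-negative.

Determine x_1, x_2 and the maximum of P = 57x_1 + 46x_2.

x_1 = 22/3, x_2 = 6, maximum P = 694

Corner points and P = 57x_1 + 46x_2:
  (0, 0) → P = 0
  (0, 35/4) → P = 805/2
  (12, 0) → P = 684
  (22/3, 6) → P = 694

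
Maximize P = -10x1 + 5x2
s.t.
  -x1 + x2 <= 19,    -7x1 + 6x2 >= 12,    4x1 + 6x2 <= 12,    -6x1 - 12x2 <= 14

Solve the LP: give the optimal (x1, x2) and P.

x1 = -121/9, x2 = 50/9, maximum P = 1460/9

Extreme points and P = -10x1 + 5x2:
  (-51/5, 44/5) → P = 146
  (-121/9, 50/9) → P = 1460/9
  (0, 2) → P = 10
  (-19/10, -13/60) → P = 215/12

The binding constraints are -x1 + x2 = 19 and -6x1 - 12x2 = 14.
Solving simultaneously gives x1 = -121/9, x2 = 50/9.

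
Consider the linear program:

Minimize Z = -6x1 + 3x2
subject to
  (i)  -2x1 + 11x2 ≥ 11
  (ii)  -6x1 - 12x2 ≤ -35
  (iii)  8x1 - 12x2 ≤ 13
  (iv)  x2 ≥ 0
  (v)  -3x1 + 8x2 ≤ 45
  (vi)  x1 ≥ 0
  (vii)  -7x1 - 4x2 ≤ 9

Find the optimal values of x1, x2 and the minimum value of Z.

Vertices and Z = -6x1 + 3x2:
  (253/90, 68/45) → Z = -37/3
  (275/64, 57/32) → Z = -327/16
  (0, 35/12) → Z = 35/4
  (23, 57/4) → Z = -381/4
  (0, 45/8) → Z = 135/8

At the optimal vertex, 8x1 - 12x2 = 13 and -3x1 + 8x2 = 45.
Solving simultaneously gives x1 = 23, x2 = 57/4.

x1 = 23, x2 = 57/4, minimum Z = -381/4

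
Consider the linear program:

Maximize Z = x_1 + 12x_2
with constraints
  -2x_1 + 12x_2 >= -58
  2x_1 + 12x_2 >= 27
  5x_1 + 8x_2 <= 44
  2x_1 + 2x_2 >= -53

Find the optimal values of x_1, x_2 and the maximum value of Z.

x_1 = -256/3, x_2 = 353/6, maximum Z = 1862/3

Corner points and Z = x_1 + 12x_2:
  (78/11, 47/44) → Z = 219/11
  (-69/2, 8) → Z = 123/2
  (-256/3, 353/6) → Z = 1862/3

At the optimal vertex, 5x_1 + 8x_2 = 44 and 2x_1 + 2x_2 = -53.
Solving simultaneously gives x_1 = -256/3, x_2 = 353/6.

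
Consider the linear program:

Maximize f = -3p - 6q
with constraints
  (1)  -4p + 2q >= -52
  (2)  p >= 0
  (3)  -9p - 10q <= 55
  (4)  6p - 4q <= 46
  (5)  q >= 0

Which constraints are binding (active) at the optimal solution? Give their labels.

(2) and (5)

Feasible corners and f = -3p - 6q:
  (29, 32) → f = -279
  (0, 0) → f = 0
  (23/3, 0) → f = -23
The feasible region is unbounded (it extends along (0, 1), (1, 2)), but f strictly decreases along every unbounded feasible direction, so there is no improving ray and the maximum is attained at a vertex.

The maximum is at (0, 0). Substituting into each constraint, equality holds for (2) and (5); the remaining constraints have slack.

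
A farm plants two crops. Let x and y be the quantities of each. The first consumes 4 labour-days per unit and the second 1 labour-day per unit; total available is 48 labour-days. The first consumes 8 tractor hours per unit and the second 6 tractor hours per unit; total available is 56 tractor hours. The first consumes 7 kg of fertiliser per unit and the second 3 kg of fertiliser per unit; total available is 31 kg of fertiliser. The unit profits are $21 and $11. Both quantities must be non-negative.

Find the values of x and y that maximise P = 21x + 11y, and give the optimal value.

x = 1, y = 8, maximum P = 109

Corner points and P = 21x + 11y:
  (0, 0) → P = 0
  (0, 28/3) → P = 308/3
  (31/7, 0) → P = 93
  (1, 8) → P = 109

The optimum lies where 8x + 6y = 56 and 7x + 3y = 31.
Solving simultaneously gives x = 1, y = 8.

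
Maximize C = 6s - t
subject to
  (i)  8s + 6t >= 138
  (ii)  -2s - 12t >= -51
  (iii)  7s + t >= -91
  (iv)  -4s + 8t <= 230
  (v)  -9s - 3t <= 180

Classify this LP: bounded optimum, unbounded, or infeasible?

From the feasible point (225/14, 11/7), moving in the direction (6, -8) keeps every constraint satisfied while C increases without bound.

unbounded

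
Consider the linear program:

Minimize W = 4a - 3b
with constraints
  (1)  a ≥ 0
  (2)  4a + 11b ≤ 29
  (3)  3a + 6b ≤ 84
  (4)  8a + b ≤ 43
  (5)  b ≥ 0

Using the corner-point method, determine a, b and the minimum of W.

Extreme points and W = 4a - 3b:
  (0, 29/11) → W = -87/11
  (0, 0) → W = 0
  (37/7, 5/7) → W = 19
  (43/8, 0) → W = 43/2

a = 0, b = 29/11, minimum W = -87/11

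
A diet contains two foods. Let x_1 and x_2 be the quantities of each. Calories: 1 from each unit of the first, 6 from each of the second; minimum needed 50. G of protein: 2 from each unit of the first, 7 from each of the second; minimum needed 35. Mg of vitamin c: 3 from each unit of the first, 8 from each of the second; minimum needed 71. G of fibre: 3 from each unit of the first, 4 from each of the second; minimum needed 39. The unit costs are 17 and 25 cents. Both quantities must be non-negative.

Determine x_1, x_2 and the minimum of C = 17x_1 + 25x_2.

Extreme points and C = 17x_1 + 25x_2:
  (0, 39/4) → C = 975/4
  (50, 0) → C = 850
  (13/5, 79/10) → C = 2417/10
  (7/3, 8) → C = 719/3
The feasible region is unbounded (it extends along (0, 1), (1, 0)), but C strictly increases along every unbounded feasible direction, so there is no improving ray and the minimum is attained at a vertex.

At the optimal vertex, 3x_1 + 8x_2 = 71 and 3x_1 + 4x_2 = 39.
Solving simultaneously gives x_1 = 7/3, x_2 = 8.

x_1 = 7/3, x_2 = 8, minimum C = 719/3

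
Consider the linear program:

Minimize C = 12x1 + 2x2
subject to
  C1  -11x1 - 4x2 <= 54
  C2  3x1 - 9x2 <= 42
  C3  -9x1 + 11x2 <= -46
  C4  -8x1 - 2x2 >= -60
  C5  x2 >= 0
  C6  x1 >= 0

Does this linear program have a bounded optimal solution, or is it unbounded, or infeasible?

Vertices and C = 12x1 + 2x2:
  (376/53, 86/53) → C = 4684/53
  (46/9, 0) → C = 184/3
  (15/2, 0) → C = 90
The feasible region has finitely many vertices and no improving ray; the minimum is 184/3 at (46/9, 0).

bounded optimum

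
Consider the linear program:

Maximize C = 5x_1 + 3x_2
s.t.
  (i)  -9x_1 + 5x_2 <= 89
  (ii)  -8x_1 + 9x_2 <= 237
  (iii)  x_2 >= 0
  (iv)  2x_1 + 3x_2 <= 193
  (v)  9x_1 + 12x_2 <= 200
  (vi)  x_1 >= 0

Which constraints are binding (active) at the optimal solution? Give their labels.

Extreme points and C = 5x_1 + 3x_2:
  (200/9, 0) → C = 1000/9
  (0, 0) → C = 0
  (0, 50/3) → C = 50

The maximum is at (200/9, 0). Substituting into each constraint, equality holds for (iii) and (v); the remaining constraints have slack.

(iii) and (v)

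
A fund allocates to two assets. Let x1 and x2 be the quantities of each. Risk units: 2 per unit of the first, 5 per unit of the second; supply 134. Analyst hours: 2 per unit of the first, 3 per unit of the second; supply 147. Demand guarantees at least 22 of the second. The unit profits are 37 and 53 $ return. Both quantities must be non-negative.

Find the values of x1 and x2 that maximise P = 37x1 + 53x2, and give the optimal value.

Corner points and P = 37x1 + 53x2:
  (0, 134/5) → P = 7102/5
  (0, 22) → P = 1166
  (12, 22) → P = 1610

The optimum lies where 2x1 + 5x2 = 134 and x2 = 22.
Solving simultaneously gives x1 = 12, x2 = 22.

x1 = 12, x2 = 22, maximum P = 1610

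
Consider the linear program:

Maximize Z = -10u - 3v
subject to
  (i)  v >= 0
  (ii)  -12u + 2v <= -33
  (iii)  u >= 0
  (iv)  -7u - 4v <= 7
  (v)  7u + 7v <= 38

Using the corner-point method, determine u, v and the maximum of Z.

u = 11/4, v = 0, maximum Z = -55/2

The optimum lies where v = 0 and -12u + 2v = -33.
Solving simultaneously gives u = 11/4, v = 0.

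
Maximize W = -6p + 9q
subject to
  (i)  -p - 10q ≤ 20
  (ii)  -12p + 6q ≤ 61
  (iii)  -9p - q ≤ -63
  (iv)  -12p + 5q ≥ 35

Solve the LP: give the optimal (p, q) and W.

Vertices and W = -6p + 9q:
  (317/66, 435/22) → W = 3281/22
  (95/12, 26) → W = 373/2
  (280/57, 357/19) → W = 2653/19

At the optimal vertex, -12p + 6q = 61 and -12p + 5q = 35.
Solving simultaneously gives p = 95/12, q = 26.

p = 95/12, q = 26, maximum W = 373/2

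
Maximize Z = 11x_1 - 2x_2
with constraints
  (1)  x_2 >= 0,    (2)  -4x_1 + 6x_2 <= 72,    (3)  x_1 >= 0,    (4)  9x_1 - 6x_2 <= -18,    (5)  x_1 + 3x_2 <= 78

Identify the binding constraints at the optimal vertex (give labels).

(2) and (4)

Feasible corners and Z = 11x_1 - 2x_2:
  (0, 12) → Z = -24
  (54/5, 96/5) → Z = 402/5
  (0, 3) → Z = -6

The maximum is at (54/5, 96/5). Substituting into each constraint, equality holds for (2) and (4); the remaining constraints have slack.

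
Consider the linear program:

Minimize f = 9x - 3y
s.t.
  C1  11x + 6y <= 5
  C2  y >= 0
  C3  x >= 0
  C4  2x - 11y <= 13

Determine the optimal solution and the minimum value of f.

Extreme points and f = 9x - 3y:
  (5/11, 0) → f = 45/11
  (0, 5/6) → f = -5/2
  (0, 0) → f = 0

x = 0, y = 5/6, minimum f = -5/2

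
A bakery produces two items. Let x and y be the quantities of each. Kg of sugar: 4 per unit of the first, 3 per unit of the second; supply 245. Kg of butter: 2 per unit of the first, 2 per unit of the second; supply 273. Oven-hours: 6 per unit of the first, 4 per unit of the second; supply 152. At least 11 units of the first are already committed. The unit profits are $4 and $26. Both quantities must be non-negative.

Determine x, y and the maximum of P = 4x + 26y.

Extreme points and P = 4x + 26y:
  (76/3, 0) → P = 304/3
  (11, 0) → P = 44
  (11, 43/2) → P = 603

x = 11, y = 43/2, maximum P = 603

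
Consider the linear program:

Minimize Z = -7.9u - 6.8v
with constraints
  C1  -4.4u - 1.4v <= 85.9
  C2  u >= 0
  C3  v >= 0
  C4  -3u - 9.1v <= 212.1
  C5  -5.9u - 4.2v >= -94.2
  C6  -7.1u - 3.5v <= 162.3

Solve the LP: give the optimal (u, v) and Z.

Corner points and Z = -7.9u - 6.8v:
  (0, 0) → Z = 0
  (0, 157/7) → Z = -5338/35
  (942/59, 0) → Z = -37209/295

At the optimal vertex, u = 0 and -5.9u - 4.2v = -94.2.
Solving simultaneously gives u = 0, v = 157/7.

u = 0, v = 157/7, minimum Z = -5338/35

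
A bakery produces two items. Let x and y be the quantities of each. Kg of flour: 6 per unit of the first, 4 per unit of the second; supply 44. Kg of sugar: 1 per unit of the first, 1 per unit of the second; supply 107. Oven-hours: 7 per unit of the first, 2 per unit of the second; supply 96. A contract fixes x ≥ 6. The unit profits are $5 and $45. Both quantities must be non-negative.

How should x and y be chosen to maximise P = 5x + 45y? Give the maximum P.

x = 6, y = 2, maximum P = 120

Feasible corners and P = 5x + 45y:
  (22/3, 0) → P = 110/3
  (6, 0) → P = 30
  (6, 2) → P = 120

The binding constraints are 6x + 4y = 44 and x = 6.
Solving simultaneously gives x = 6, y = 2.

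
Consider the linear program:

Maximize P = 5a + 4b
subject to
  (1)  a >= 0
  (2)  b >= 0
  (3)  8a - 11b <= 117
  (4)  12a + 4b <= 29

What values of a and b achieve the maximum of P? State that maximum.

Vertices and P = 5a + 4b:
  (0, 0) → P = 0
  (0, 29/4) → P = 29
  (29/12, 0) → P = 145/12

At the optimal vertex, a = 0 and 12a + 4b = 29.
Solving simultaneously gives a = 0, b = 29/4.

a = 0, b = 29/4, maximum P = 29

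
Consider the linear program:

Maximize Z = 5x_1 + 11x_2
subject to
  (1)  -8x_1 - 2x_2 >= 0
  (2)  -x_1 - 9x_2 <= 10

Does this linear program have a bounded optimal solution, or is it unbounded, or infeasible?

From the feasible point (2/7, -8/7), moving in the direction (-2, 8) keeps every constraint satisfied while Z increases without bound.

unbounded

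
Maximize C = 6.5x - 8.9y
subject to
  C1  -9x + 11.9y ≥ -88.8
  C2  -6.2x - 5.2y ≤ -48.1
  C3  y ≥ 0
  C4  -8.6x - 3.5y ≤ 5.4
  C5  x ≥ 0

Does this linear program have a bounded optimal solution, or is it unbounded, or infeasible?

bounded optimum

Extreme points and C = 6.5x - 8.9y:
  (148/15, 0) → C = 962/15
  (481/62, 0) → C = 6253/124
  (0, 9.25) → C = -82.325
The feasible region has finitely many vertices and no improving ray; the maximum is 962/15 at (148/15, 0).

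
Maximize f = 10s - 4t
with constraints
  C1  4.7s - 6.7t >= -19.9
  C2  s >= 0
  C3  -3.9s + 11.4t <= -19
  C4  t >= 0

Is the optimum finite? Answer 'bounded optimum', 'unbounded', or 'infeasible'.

From the feasible point (190/39, 0), moving in the direction (11.4, 3.9) keeps every constraint satisfied while f increases without bound.

unbounded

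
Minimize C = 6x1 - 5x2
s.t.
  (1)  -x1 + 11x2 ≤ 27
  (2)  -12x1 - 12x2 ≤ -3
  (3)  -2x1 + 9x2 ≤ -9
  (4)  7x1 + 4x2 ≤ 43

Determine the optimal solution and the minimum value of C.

Vertices and C = 6x1 - 5x2:
  (45/44, -17/22) → C = 10
  (14, -55/4) → C = 611/4
  (423/71, 23/71) → C = 2423/71

The optimum lies where -12x1 - 12x2 = -3 and -2x1 + 9x2 = -9.
Solving simultaneously gives x1 = 45/44, x2 = -17/22.

x1 = 45/44, x2 = -17/22, minimum C = 10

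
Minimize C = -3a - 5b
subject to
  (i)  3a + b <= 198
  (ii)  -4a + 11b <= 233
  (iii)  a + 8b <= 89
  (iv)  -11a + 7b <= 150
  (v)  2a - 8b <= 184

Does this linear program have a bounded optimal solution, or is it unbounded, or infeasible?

bounded optimum

Feasible corners and C = -3a - 5b:
  (65, 3) → C = -210
  (68, -6) → C = -174
  (-577/95, 1129/95) → C = -206/5
  (-1244/37, -1162/37) → C = 9542/37
The feasible region has finitely many vertices and no improving ray; the minimum is -210 at (65, 3).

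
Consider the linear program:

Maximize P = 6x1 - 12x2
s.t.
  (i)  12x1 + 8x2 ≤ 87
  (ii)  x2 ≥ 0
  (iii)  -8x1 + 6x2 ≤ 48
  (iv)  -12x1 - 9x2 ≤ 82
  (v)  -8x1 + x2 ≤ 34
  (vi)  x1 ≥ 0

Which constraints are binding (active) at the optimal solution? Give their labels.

Feasible corners and P = 6x1 - 12x2:
  (29/4, 0) → P = 87/2
  (69/68, 159/17) → P = -3609/34
  (0, 0) → P = 0
  (0, 8) → P = -96

The maximum is at (29/4, 0). Substituting into each constraint, equality holds for (i) and (ii); the remaining constraints have slack.

(i) and (ii)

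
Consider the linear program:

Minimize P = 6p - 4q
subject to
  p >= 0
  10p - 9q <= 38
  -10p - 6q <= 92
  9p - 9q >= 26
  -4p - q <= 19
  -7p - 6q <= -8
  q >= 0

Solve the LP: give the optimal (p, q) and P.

Extreme points and P = 6p - 4q:
  (12, 82/9) → P = 320/9
  (19/5, 0) → P = 114/5
  (26/9, 0) → P = 52/3

p = 26/9, q = 0, minimum P = 52/3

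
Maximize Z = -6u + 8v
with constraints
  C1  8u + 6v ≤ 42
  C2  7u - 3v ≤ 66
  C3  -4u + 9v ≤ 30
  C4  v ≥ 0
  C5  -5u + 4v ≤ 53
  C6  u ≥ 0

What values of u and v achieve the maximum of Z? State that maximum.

Corner points and Z = -6u + 8v:
  (33/16, 17/4) → Z = 173/8
  (21/4, 0) → Z = -63/2
  (0, 10/3) → Z = 80/3
  (0, 0) → Z = 0

The binding constraints are -4u + 9v = 30 and u = 0.
Solving simultaneously gives u = 0, v = 10/3.

u = 0, v = 10/3, maximum Z = 80/3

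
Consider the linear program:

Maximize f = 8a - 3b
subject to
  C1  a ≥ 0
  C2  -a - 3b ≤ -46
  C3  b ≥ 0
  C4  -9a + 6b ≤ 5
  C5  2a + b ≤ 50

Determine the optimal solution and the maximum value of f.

Extreme points and f = 8a - 3b:
  (87/11, 419/33) → f = 277/11
  (104/5, 42/5) → f = 706/5
  (295/21, 460/21) → f = 140/3

The optimum lies where -a - 3b = -46 and 2a + b = 50.
Solving simultaneously gives a = 104/5, b = 42/5.

a = 104/5, b = 42/5, maximum f = 706/5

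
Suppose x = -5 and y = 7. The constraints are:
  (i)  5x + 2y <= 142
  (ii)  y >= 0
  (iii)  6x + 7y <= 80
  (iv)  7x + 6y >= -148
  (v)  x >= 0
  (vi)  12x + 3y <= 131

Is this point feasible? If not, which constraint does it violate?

not feasible — violates (v)

Constraint (v): x = -5, which is not ≥ 0. All other constraints are satisfied.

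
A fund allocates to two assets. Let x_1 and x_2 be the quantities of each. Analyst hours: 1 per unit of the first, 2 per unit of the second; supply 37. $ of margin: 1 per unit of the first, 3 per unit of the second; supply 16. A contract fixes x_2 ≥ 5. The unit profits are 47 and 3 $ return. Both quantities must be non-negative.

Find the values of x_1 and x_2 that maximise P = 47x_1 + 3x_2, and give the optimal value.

Extreme points and P = 47x_1 + 3x_2:
  (0, 16/3) → P = 16
  (0, 5) → P = 15
  (1, 5) → P = 62

The binding constraints are x_1 + 3x_2 = 16 and x_2 = 5.
Solving simultaneously gives x_1 = 1, x_2 = 5.

x_1 = 1, x_2 = 5, maximum P = 62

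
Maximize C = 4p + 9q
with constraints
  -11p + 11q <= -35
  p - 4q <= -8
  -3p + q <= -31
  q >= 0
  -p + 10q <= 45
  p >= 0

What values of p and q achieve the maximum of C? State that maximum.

At the optimal vertex, p - 4q = -8 and -p + 10q = 45.
Solving simultaneously gives p = 50/3, q = 37/6.

p = 50/3, q = 37/6, maximum C = 733/6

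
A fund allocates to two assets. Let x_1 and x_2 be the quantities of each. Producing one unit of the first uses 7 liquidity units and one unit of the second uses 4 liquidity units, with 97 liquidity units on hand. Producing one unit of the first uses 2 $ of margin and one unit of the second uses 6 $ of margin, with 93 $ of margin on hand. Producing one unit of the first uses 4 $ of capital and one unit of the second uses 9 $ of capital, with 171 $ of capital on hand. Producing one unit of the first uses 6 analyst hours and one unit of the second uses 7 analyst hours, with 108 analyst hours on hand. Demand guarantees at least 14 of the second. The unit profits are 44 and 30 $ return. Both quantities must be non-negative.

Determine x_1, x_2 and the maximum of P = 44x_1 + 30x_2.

Corner points and P = 44x_1 + 30x_2:
  (0, 108/7) → P = 3240/7
  (0, 14) → P = 420
  (5/3, 14) → P = 1480/3

x_1 = 5/3, x_2 = 14, maximum P = 1480/3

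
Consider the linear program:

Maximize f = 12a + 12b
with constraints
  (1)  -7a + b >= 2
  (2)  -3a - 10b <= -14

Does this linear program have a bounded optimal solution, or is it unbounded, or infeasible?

unbounded

From the feasible point (-6/73, 104/73), moving in the direction (1, 7) keeps every constraint satisfied while f increases without bound.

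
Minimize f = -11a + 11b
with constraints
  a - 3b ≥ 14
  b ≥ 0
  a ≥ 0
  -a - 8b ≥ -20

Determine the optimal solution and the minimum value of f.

Extreme points and f = -11a + 11b:
  (14, 0) → f = -154
  (172/11, 6/11) → f = -166
  (20, 0) → f = -220

a = 20, b = 0, minimum f = -220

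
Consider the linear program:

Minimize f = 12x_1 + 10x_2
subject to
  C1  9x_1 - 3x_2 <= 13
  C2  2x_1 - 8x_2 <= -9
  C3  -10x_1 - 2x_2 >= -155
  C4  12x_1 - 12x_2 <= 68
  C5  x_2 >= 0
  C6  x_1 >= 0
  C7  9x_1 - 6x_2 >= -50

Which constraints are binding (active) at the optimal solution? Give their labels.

C2 and C6

Feasible corners and f = 12x_1 + 10x_2:
  (131/66, 107/66) → f = 1321/33
  (76/9, 21) → f = 934/3
  (0, 9/8) → f = 45/4
  (0, 25/3) → f = 250/3

The minimum is at (0, 9/8). Substituting into each constraint, equality holds for C2 and C6; the remaining constraints have slack.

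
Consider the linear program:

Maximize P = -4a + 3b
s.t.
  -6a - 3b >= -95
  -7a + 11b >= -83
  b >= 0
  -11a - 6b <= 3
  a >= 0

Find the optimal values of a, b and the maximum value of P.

a = 0, b = 95/3, maximum P = 95

Vertices and P = -4a + 3b:
  (1294/87, 167/87) → P = -4675/87
  (0, 95/3) → P = 95
  (83/7, 0) → P = -332/7
  (0, 0) → P = 0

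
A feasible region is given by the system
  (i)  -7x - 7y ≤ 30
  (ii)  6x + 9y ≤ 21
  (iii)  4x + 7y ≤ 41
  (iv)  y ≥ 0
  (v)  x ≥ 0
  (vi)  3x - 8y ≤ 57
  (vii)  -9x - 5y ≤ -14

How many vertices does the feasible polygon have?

The feasible vertices (each the meet of two boundaries and inside every other half-plane) are:
  (7/2, 0)
  (7/17, 35/17)
  (14/9, 0)

3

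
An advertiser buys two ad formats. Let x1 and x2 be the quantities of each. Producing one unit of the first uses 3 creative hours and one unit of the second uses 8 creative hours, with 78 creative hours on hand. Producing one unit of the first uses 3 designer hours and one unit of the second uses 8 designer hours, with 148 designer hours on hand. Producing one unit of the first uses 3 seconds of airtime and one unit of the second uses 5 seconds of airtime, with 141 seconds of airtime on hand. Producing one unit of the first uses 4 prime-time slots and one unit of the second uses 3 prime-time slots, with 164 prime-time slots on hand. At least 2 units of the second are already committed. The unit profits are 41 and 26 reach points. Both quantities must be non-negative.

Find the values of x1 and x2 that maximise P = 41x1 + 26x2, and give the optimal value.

x1 = 62/3, x2 = 2, maximum P = 2698/3

Corner points and P = 41x1 + 26x2:
  (0, 39/4) → P = 507/2
  (0, 2) → P = 52
  (62/3, 2) → P = 2698/3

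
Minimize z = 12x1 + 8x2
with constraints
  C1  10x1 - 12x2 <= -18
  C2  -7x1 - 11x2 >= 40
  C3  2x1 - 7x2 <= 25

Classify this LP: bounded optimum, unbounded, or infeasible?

unbounded

From the feasible point (-339/97, -137/97), moving in the direction (-7, -2) keeps every constraint satisfied while z decreases without bound.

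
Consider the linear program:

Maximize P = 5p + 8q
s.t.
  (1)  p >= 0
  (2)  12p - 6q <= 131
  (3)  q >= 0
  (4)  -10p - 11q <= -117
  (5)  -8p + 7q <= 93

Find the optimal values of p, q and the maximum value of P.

p = 1475/36, q = 541/9, maximum P = 2743/4

Feasible corners and P = 5p + 8q:
  (0, 117/11) → P = 936/11
  (0, 93/7) → P = 744/7
  (2143/192, 47/96) → P = 11467/192
  (1475/36, 541/9) → P = 2743/4

The binding constraints are 12p - 6q = 131 and -8p + 7q = 93.
Solving simultaneously gives p = 1475/36, q = 541/9.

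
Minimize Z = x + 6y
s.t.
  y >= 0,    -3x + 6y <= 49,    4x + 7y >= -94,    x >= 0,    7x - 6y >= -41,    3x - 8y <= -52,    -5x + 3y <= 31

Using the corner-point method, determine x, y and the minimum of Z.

The feasible region is unbounded (it extends along (8, 3), (2, 1)), but Z strictly increases along every unbounded feasible direction, so there is no improving ray and the minimum is attained at a vertex.

The binding constraints are x = 0 and 3x - 8y = -52.
Solving simultaneously gives x = 0, y = 13/2.

x = 0, y = 13/2, minimum Z = 39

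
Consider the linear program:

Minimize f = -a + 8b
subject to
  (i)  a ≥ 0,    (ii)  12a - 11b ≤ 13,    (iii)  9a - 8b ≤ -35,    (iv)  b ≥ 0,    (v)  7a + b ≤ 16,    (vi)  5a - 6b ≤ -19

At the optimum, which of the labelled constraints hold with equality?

Feasible corners and f = -a + 8b:
  (0, 35/8) → f = 35
  (0, 16) → f = 128
  (93/65, 389/65) → f = 3019/65

The minimum is at (0, 35/8). Substituting into each constraint, equality holds for (i) and (iii); the remaining constraints have slack.

(i) and (iii)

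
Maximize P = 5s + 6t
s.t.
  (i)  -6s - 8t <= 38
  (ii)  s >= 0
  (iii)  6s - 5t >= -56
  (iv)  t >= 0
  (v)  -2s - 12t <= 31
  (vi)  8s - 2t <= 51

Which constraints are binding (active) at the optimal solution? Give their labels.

Vertices and P = 5s + 6t:
  (0, 56/5) → P = 336/5
  (0, 0) → P = 0
  (367/28, 377/14) → P = 6359/28
  (51/8, 0) → P = 255/8

The maximum is at (367/28, 377/14). Substituting into each constraint, equality holds for (iii) and (vi); the remaining constraints have slack.

(iii) and (vi)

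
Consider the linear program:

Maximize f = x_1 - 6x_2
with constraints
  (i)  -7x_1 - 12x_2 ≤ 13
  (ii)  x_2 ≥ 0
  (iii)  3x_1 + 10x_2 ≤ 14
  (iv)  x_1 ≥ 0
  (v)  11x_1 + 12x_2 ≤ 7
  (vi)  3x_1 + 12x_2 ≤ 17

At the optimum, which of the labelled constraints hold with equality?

Extreme points and f = x_1 - 6x_2:
  (0, 0) → f = 0
  (7/11, 0) → f = 7/11
  (0, 7/12) → f = -7/2

The maximum is at (7/11, 0). Substituting into each constraint, equality holds for (ii) and (v); the remaining constraints have slack.

(ii) and (v)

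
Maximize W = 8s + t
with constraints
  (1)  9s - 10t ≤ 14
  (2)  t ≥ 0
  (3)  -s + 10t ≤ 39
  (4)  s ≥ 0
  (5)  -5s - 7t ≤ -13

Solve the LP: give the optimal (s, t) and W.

Feasible corners and W = 8s + t:
  (53/8, 73/16) → W = 921/16
  (228/113, 47/113) → W = 1871/113
  (0, 39/10) → W = 39/10
  (0, 13/7) → W = 13/7

At the optimal vertex, 9s - 10t = 14 and -s + 10t = 39.
Solving simultaneously gives s = 53/8, t = 73/16.

s = 53/8, t = 73/16, maximum W = 921/16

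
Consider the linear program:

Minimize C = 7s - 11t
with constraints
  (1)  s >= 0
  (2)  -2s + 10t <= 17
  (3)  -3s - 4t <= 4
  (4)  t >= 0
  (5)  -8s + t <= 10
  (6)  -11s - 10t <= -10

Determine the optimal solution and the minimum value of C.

s = 0, t = 17/10, minimum C = -187/10

Corner points and C = 7s - 11t:
  (0, 17/10) → C = -187/10
  (0, 1) → C = -11
  (10/11, 0) → C = 70/11
The feasible region is unbounded (it extends along (5, 1), (1, 0)), but C strictly increases along every unbounded feasible direction, so there is no improving ray and the minimum is attained at a vertex.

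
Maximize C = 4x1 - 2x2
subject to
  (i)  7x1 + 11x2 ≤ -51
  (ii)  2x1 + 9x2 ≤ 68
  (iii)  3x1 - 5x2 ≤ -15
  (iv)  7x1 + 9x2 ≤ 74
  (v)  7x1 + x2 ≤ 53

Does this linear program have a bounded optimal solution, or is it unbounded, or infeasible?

Corner points and C = 4x1 - 2x2:
  (-1207/41, 578/41) → C = -5984/41
  (-105/17, -12/17) → C = -396/17
The feasible region has finitely many vertices and no improving ray; the maximum is -396/17 at (-105/17, -12/17).

bounded optimum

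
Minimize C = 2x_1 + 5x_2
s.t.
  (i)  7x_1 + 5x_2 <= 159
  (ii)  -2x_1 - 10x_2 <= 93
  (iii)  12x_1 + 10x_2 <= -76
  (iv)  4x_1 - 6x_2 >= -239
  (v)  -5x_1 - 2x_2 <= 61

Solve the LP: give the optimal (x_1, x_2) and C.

Vertices and C = 2x_1 + 5x_2:
  (17/10, -241/25) → C = -224/5
  (-212/23, -343/46) → C = -2563/46
  (-229/13, 176/13) → C = 422/13

x_1 = -212/23, x_2 = -343/46, minimum C = -2563/46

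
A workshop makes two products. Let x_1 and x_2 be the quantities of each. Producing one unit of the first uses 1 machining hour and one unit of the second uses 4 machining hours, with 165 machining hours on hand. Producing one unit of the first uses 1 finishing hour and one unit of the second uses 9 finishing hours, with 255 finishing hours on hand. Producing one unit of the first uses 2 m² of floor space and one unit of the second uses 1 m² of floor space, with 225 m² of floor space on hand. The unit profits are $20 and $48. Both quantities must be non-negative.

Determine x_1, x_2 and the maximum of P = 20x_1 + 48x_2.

x_1 = 105, x_2 = 15, maximum P = 2820

The binding constraints are x_1 + 4x_2 = 165 and 2x_1 + x_2 = 225.
Solving simultaneously gives x_1 = 105, x_2 = 15.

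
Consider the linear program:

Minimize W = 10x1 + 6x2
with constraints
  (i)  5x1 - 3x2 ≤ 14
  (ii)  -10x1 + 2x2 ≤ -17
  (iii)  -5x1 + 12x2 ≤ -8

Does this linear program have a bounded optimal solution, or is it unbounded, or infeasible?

bounded optimum

Corner points and W = 10x1 + 6x2:
  (23/20, -11/4) → W = -5
  (16/5, 2/3) → W = 36
  (94/55, 1/22) → W = 191/11
The feasible region has finitely many vertices and no improving ray; the minimum is -5 at (23/20, -11/4).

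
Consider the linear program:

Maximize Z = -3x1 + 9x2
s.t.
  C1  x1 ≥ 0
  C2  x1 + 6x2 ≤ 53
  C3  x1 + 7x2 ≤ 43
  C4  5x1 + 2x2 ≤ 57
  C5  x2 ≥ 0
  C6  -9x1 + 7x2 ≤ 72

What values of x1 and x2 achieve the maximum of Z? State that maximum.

x1 = 0, x2 = 43/7, maximum Z = 387/7

Vertices and Z = -3x1 + 9x2:
  (0, 43/7) → Z = 387/7
  (0, 0) → Z = 0
  (313/33, 158/33) → Z = 161/11
  (57/5, 0) → Z = -171/5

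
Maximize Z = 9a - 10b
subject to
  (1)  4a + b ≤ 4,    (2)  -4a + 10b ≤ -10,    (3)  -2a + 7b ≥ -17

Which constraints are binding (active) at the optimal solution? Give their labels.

(1) and (3)

Vertices and Z = 9a - 10b:
  (25/22, -6/11) → Z = 345/22
  (3/2, -2) → Z = 67/2
  (-25/2, -6) → Z = -105/2

The maximum is at (3/2, -2). Substituting into each constraint, equality holds for (1) and (3); the remaining constraints have slack.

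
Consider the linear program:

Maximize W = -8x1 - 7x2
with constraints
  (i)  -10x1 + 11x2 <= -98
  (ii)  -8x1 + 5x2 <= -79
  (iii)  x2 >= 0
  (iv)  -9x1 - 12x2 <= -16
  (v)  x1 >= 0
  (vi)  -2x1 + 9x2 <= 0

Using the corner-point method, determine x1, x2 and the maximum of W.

x1 = 79/8, x2 = 0, maximum W = -79

Extreme points and W = -8x1 - 7x2:
  (379/38, 3/19) → W = -1537/19
  (441/34, 49/17) → W = -2107/17
  (79/8, 0) → W = -79
The feasible region is unbounded (it extends along (9, 2), (1, 0)), but W strictly decreases along every unbounded feasible direction, so there is no improving ray and the maximum is attained at a vertex.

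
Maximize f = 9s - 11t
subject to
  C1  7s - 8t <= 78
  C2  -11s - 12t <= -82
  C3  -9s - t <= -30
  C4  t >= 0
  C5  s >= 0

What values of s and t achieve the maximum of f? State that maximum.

Vertices and f = 9s - 11t:
  (78/7, 0) → f = 702/7
  (278/97, 408/97) → f = -1986/97
  (82/11, 0) → f = 738/11
  (0, 30) → f = -330
The feasible region is unbounded (it extends along (0, 1), (8, 7)), but f strictly decreases along every unbounded feasible direction, so there is no improving ray and the maximum is attained at a vertex.

The optimum lies where 7s - 8t = 78 and t = 0.
Solving simultaneously gives s = 78/7, t = 0.

s = 78/7, t = 0, maximum f = 702/7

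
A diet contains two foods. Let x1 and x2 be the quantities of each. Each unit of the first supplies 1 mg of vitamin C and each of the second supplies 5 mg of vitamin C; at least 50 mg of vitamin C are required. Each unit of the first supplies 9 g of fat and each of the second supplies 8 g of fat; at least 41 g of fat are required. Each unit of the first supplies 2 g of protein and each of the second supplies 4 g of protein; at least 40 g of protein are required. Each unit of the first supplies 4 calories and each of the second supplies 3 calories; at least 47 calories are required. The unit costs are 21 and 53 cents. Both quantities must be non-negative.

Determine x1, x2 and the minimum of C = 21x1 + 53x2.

x1 = 5, x2 = 9, minimum C = 582

Extreme points and C = 21x1 + 53x2:
  (0, 47/3) → C = 2491/3
  (50, 0) → C = 1050
  (5, 9) → C = 582
The feasible region is unbounded (it extends along (0, 1), (1, 0)), but C strictly increases along every unbounded feasible direction, so there is no improving ray and the minimum is attained at a vertex.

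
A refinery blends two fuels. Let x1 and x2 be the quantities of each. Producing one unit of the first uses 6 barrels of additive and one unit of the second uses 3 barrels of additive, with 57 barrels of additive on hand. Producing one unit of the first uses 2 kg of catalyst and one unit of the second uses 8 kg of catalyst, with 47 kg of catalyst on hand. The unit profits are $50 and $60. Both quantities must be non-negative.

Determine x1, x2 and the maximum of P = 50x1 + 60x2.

x1 = 15/2, x2 = 4, maximum P = 615

Extreme points and P = 50x1 + 60x2:
  (0, 0) → P = 0
  (0, 47/8) → P = 705/2
  (19/2, 0) → P = 475
  (15/2, 4) → P = 615

The optimum lies where 6x1 + 3x2 = 57 and 2x1 + 8x2 = 47.
Solving simultaneously gives x1 = 15/2, x2 = 4.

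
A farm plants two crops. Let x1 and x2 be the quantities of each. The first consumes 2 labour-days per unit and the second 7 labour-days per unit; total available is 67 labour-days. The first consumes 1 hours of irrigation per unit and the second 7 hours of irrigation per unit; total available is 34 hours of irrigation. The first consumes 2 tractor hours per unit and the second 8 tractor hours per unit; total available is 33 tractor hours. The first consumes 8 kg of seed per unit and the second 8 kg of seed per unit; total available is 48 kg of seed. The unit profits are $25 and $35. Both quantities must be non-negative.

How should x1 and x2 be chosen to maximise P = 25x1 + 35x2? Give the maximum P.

x1 = 5/2, x2 = 7/2, maximum P = 185

Feasible corners and P = 25x1 + 35x2:
  (0, 0) → P = 0
  (0, 33/8) → P = 1155/8
  (6, 0) → P = 150
  (5/2, 7/2) → P = 185

The binding constraints are 2x1 + 8x2 = 33 and 8x1 + 8x2 = 48.
Solving simultaneously gives x1 = 5/2, x2 = 7/2.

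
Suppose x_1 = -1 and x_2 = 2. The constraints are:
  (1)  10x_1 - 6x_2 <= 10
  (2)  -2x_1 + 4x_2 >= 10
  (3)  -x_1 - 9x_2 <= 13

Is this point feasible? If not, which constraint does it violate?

(1): -22 ≤ 10 ✓
(2): 10 ≥ 10 ✓
(3): -17 ≤ 13 ✓

feasible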